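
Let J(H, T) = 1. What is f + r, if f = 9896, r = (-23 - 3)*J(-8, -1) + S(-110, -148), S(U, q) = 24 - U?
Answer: 10004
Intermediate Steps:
r = 108 (r = (-23 - 3)*1 + (24 - 1*(-110)) = -26*1 + (24 + 110) = -26 + 134 = 108)
f + r = 9896 + 108 = 10004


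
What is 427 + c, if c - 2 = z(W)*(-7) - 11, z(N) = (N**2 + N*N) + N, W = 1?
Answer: 397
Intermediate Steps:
z(N) = N + 2*N**2 (z(N) = (N**2 + N**2) + N = 2*N**2 + N = N + 2*N**2)
c = -30 (c = 2 + ((1*(1 + 2*1))*(-7) - 11) = 2 + ((1*(1 + 2))*(-7) - 11) = 2 + ((1*3)*(-7) - 11) = 2 + (3*(-7) - 11) = 2 + (-21 - 11) = 2 - 32 = -30)
427 + c = 427 - 30 = 397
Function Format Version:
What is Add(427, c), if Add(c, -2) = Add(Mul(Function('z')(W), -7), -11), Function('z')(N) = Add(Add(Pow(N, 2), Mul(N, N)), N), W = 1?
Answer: 397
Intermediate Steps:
Function('z')(N) = Add(N, Mul(2, Pow(N, 2))) (Function('z')(N) = Add(Add(Pow(N, 2), Pow(N, 2)), N) = Add(Mul(2, Pow(N, 2)), N) = Add(N, Mul(2, Pow(N, 2))))
c = -30 (c = Add(2, Add(Mul(Mul(1, Add(1, Mul(2, 1))), -7), -11)) = Add(2, Add(Mul(Mul(1, Add(1, 2)), -7), -11)) = Add(2, Add(Mul(Mul(1, 3), -7), -11)) = Add(2, Add(Mul(3, -7), -11)) = Add(2, Add(-21, -11)) = Add(2, -32) = -30)
Add(427, c) = Add(427, -30) = 397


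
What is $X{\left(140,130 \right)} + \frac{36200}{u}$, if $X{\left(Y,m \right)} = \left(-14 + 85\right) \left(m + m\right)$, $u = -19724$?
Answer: $\frac{91017210}{4931} \approx 18458.0$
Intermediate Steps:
$X{\left(Y,m \right)} = 142 m$ ($X{\left(Y,m \right)} = 71 \cdot 2 m = 142 m$)
$X{\left(140,130 \right)} + \frac{36200}{u} = 142 \cdot 130 + \frac{36200}{-19724} = 18460 + 36200 \left(- \frac{1}{19724}\right) = 18460 - \frac{9050}{4931} = \frac{91017210}{4931}$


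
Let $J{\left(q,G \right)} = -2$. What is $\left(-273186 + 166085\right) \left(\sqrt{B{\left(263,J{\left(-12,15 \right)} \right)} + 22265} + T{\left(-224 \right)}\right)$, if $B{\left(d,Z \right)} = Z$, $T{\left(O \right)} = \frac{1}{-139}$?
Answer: $\frac{107101}{139} - 107101 \sqrt{22263} \approx -1.598 \cdot 10^{7}$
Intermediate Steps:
$T{\left(O \right)} = - \frac{1}{139}$
$\left(-273186 + 166085\right) \left(\sqrt{B{\left(263,J{\left(-12,15 \right)} \right)} + 22265} + T{\left(-224 \right)}\right) = \left(-273186 + 166085\right) \left(\sqrt{-2 + 22265} - \frac{1}{139}\right) = - 107101 \left(\sqrt{22263} - \frac{1}{139}\right) = - 107101 \left(- \frac{1}{139} + \sqrt{22263}\right) = \frac{107101}{139} - 107101 \sqrt{22263}$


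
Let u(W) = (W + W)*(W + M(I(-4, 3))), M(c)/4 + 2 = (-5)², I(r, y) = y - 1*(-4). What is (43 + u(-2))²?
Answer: 100489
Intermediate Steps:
I(r, y) = 4 + y (I(r, y) = y + 4 = 4 + y)
M(c) = 92 (M(c) = -8 + 4*(-5)² = -8 + 4*25 = -8 + 100 = 92)
u(W) = 2*W*(92 + W) (u(W) = (W + W)*(W + 92) = (2*W)*(92 + W) = 2*W*(92 + W))
(43 + u(-2))² = (43 + 2*(-2)*(92 - 2))² = (43 + 2*(-2)*90)² = (43 - 360)² = (-317)² = 100489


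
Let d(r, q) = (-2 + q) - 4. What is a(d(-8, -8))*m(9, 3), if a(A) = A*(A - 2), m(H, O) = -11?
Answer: -2464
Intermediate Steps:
d(r, q) = -6 + q
a(A) = A*(-2 + A)
a(d(-8, -8))*m(9, 3) = ((-6 - 8)*(-2 + (-6 - 8)))*(-11) = -14*(-2 - 14)*(-11) = -14*(-16)*(-11) = 224*(-11) = -2464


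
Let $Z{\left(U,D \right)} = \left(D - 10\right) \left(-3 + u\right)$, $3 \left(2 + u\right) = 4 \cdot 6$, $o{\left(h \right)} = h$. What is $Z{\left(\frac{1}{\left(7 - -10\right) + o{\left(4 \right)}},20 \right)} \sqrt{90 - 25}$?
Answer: $30 \sqrt{65} \approx 241.87$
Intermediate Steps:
$u = 6$ ($u = -2 + \frac{4 \cdot 6}{3} = -2 + \frac{1}{3} \cdot 24 = -2 + 8 = 6$)
$Z{\left(U,D \right)} = -30 + 3 D$ ($Z{\left(U,D \right)} = \left(D - 10\right) \left(-3 + 6\right) = \left(-10 + D\right) 3 = -30 + 3 D$)
$Z{\left(\frac{1}{\left(7 - -10\right) + o{\left(4 \right)}},20 \right)} \sqrt{90 - 25} = \left(-30 + 3 \cdot 20\right) \sqrt{90 - 25} = \left(-30 + 60\right) \sqrt{65} = 30 \sqrt{65}$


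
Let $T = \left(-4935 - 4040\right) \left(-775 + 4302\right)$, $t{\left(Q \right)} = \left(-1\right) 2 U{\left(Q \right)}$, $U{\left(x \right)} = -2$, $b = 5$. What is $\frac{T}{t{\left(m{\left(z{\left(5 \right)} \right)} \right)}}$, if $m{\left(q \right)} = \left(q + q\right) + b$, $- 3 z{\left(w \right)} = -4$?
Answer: $- \frac{31654825}{4} \approx -7.9137 \cdot 10^{6}$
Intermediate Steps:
$z{\left(w \right)} = \frac{4}{3}$ ($z{\left(w \right)} = \left(- \frac{1}{3}\right) \left(-4\right) = \frac{4}{3}$)
$m{\left(q \right)} = 5 + 2 q$ ($m{\left(q \right)} = \left(q + q\right) + 5 = 2 q + 5 = 5 + 2 q$)
$t{\left(Q \right)} = 4$ ($t{\left(Q \right)} = \left(-1\right) 2 \left(-2\right) = \left(-2\right) \left(-2\right) = 4$)
$T = -31654825$ ($T = \left(-8975\right) 3527 = -31654825$)
$\frac{T}{t{\left(m{\left(z{\left(5 \right)} \right)} \right)}} = - \frac{31654825}{4}$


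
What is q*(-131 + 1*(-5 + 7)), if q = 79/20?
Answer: -10191/20 ≈ -509.55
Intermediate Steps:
q = 79/20 (q = 79*(1/20) = 79/20 ≈ 3.9500)
q*(-131 + 1*(-5 + 7)) = 79*(-131 + 1*(-5 + 7))/20 = 79*(-131 + 1*2)/20 = 79*(-131 + 2)/20 = (79/20)*(-129) = -10191/20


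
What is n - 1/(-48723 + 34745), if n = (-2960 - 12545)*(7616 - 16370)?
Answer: 1897244703061/13978 ≈ 1.3573e+8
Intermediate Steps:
n = 135730770 (n = -15505*(-8754) = 135730770)
n - 1/(-48723 + 34745) = 135730770 - 1/(-48723 + 34745) = 135730770 - 1/(-13978) = 135730770 - 1*(-1/13978) = 135730770 + 1/13978 = 1897244703061/13978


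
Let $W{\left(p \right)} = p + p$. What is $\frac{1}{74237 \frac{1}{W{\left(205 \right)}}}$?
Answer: $\frac{410}{74237} \approx 0.0055229$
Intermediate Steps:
$W{\left(p \right)} = 2 p$
$\frac{1}{74237 \frac{1}{W{\left(205 \right)}}} = \frac{1}{74237 \frac{1}{2 \cdot 205}} = \frac{1}{74237 \cdot \frac{1}{410}} = \frac{1}{\frac{74237}{410}} = \frac{410}{74237}$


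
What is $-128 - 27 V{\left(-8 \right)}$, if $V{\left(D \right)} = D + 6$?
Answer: $-74$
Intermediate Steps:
$V{\left(D \right)} = 6 + D$
$-128 - 27 V{\left(-8 \right)} = -128 - 27 \left(6 - 8\right) = -128 - -54 = -128 + 54 = -74$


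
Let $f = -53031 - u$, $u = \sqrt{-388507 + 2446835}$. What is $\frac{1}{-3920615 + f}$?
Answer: $- \frac{1986823}{7894930237494} + \frac{\sqrt{514582}}{7894930237494} \approx -2.5157 \cdot 10^{-7}$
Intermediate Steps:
$u = 2 \sqrt{514582}$ ($u = \sqrt{2058328} = 2 \sqrt{514582} \approx 1434.7$)
$f = -53031 - 2 \sqrt{514582} \approx -54466.0$
$\frac{1}{-3920615 + f} = \frac{1}{-3920615 - \left(53031 + 2 \sqrt{514582}\right)} = \frac{1}{-3973646 - 2 \sqrt{514582}}$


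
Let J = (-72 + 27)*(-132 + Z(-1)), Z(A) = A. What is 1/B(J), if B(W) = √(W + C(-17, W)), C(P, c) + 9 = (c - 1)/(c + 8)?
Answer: √53667542734/17910076 ≈ 0.012935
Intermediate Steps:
C(P, c) = -9 + (-1 + c)/(8 + c) (C(P, c) = -9 + (c - 1)/(c + 8) = -9 + (-1 + c)/(8 + c))
J = 5985 (J = (-72 + 27)*(-132 - 1) = -45*(-133) = 5985)
B(W) = √(W + (-73 - 8*W)/(8 + W))
1/B(J) = 1/(√((-73 + 5985²)/(8 + 5985))) = 1/(√((-73 + 35820225)/5993)) = 1/(√((1/5993)*35820152)) = 1/(√(35820152/5993)) = 1/(2*√53667542734/5993) = √53667542734/17910076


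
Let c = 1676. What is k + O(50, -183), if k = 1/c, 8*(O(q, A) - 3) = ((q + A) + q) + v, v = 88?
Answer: 12153/3352 ≈ 3.6256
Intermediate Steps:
O(q, A) = 14 + q/4 + A/8 (O(q, A) = 3 + (((q + A) + q) + 88)/8 = 3 + (((A + q) + q) + 88)/8 = 3 + ((A + 2*q) + 88)/8 = 3 + (88 + A + 2*q)/8 = 3 + (11 + q/4 + A/8) = 14 + q/4 + A/8)
k = 1/1676 ≈ 0.00059666
k + O(50, -183) = 1/1676 + (14 + (1/4)*50 + (1/8)*(-183)) = 1/1676 + (14 + 25/2 - 183/8) = 1/1676 + 29/8 = 12153/3352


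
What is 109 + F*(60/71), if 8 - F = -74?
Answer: 12659/71 ≈ 178.30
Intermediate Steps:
F = 82 (F = 8 - 1*(-74) = 8 + 74 = 82)
109 + F*(60/71) = 109 + 82*(60/71) = 109 + 4920/71 = 12659/71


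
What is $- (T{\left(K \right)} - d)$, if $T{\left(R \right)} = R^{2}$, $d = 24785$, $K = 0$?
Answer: $24785$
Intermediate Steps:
$- (T{\left(K \right)} - d) = - (0^{2} - 24785) = - (0 - 24785) = \left(-1\right) \left(-24785\right) = 24785$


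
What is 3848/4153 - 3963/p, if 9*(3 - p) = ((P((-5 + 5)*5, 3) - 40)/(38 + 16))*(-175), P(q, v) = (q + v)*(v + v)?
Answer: 4003978585/4966988 ≈ 806.12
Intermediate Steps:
P(q, v) = 2*v*(q + v) (P(q, v) = (q + v)*(2*v) = 2*v*(q + v))
p = -1196/243 (p = 3 - (2*3*((-5 + 5)*5 + 3) - 40)/(38 + 16)*(-175)/9 = 3 - (2*3*(0*5 + 3) - 40)/54*(-175)/9 = 3 - (2*3*(0 + 3) - 40)*(1/54)*(-175)/9 = 3 - (2*3*3 - 40)*(1/54)*(-175)/9 = 3 - (18 - 40)*(1/54)*(-175)/9 = 3 - (-22*1/54)*(-175)/9 = 3 - (-11)*(-175)/243 = 3 - ⅑*1925/27 = 3 - 1925/243 = -1196/243 ≈ -4.9218)
3848/4153 - 3963/p = 3848/4153 - 3963/(-1196/243) = 3848*(1/4153) - 3963*(-243/1196) = 3848/4153 + 963009/1196 = 4003978585/4966988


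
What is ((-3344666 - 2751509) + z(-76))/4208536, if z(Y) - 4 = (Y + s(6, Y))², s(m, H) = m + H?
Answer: -6074855/4208536 ≈ -1.4435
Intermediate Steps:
s(m, H) = H + m
z(Y) = 4 + (6 + 2*Y)² (z(Y) = 4 + (Y + (Y + 6))² = 4 + (Y + (6 + Y))² = 4 + (6 + 2*Y)²)
((-3344666 - 2751509) + z(-76))/4208536 = ((-3344666 - 2751509) + (4 + 4*(3 - 76)²))/4208536 = (-6096175 + (4 + 4*(-73)²))*(1/4208536) = (-6096175 + (4 + 4*5329))*(1/4208536) = (-6096175 + (4 + 21316))*(1/4208536) = (-6096175 + 21320)*(1/4208536) = -6074855*1/4208536 = -6074855/4208536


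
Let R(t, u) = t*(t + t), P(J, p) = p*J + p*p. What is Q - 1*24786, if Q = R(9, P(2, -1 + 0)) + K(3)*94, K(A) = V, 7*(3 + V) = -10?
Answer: -175282/7 ≈ -25040.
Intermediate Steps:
V = -31/7 (V = -3 + (⅐)*(-10) = -3 - 10/7 = -31/7 ≈ -4.4286)
K(A) = -31/7
P(J, p) = p² + J*p (P(J, p) = J*p + p² = p² + J*p)
R(t, u) = 2*t² (R(t, u) = t*(2*t) = 2*t²)
Q = -1780/7 (Q = 2*9² - 31/7*94 = 2*81 - 2914/7 = 162 - 2914/7 = -1780/7 ≈ -254.29)
Q - 1*24786 = -1780/7 - 1*24786 = -1780/7 - 24786 = -175282/7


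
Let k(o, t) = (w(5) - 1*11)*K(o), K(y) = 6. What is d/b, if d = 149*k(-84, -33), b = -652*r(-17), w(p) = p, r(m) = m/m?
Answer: 1341/163 ≈ 8.2270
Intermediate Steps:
r(m) = 1
b = -652 (b = -652*1 = -652)
k(o, t) = -36 (k(o, t) = (5 - 1*11)*6 = (5 - 11)*6 = -6*6 = -36)
d = -5364 (d = 149*(-36) = -5364)
d/b = -5364/(-652) = -5364*(-1/652) = 1341/163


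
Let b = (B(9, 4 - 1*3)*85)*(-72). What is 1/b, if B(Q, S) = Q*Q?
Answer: -1/495720 ≈ -2.0173e-6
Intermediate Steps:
B(Q, S) = Q²
b = -495720 (b = (9²*85)*(-72) = (81*85)*(-72) = 6885*(-72) = -495720)
1/b = 1/(-495720) = -1/495720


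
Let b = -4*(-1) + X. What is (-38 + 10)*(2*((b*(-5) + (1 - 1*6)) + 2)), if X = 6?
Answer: 2968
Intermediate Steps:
b = 10 (b = -4*(-1) + 6 = 4 + 6 = 10)
(-38 + 10)*(2*((b*(-5) + (1 - 1*6)) + 2)) = (-38 + 10)*(2*((10*(-5) + (1 - 1*6)) + 2)) = -56*((-50 + (1 - 6)) + 2) = -56*((-50 - 5) + 2) = -56*(-55 + 2) = -56*(-53) = -28*(-106) = 2968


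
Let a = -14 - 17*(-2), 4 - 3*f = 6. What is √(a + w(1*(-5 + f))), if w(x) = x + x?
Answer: √78/3 ≈ 2.9439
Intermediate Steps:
f = -⅔ (f = 4/3 - ⅓*6 = 4/3 - 2 = -⅔ ≈ -0.66667)
w(x) = 2*x
a = 20 (a = -14 + 34 = 20)
√(a + w(1*(-5 + f))) = √(20 + 2*(1*(-5 - ⅔))) = √(20 + 2*(1*(-17/3))) = √(20 + 2*(-17/3)) = √(20 - 34/3) = √(26/3) = √78/3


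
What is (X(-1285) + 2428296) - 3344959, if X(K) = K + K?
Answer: -919233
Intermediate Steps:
X(K) = 2*K
(X(-1285) + 2428296) - 3344959 = (2*(-1285) + 2428296) - 3344959 = (-2570 + 2428296) - 3344959 = 2425726 - 3344959 = -919233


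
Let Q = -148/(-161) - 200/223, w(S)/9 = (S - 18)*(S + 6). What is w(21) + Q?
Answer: 26174091/35903 ≈ 729.02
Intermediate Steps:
w(S) = 9*(-18 + S)*(6 + S) (w(S) = 9*((S - 18)*(S + 6)) = 9*((-18 + S)*(6 + S)) = 9*(-18 + S)*(6 + S))
Q = 804/35903 (Q = -148*(-1/161) - 200*1/223 = 148/161 - 200/223 = 804/35903 ≈ 0.022394)
w(21) + Q = (-972 - 108*21 + 9*21²) + 804/35903 = (-972 - 2268 + 9*441) + 804/35903 = (-972 - 2268 + 3969) + 804/35903 = 729 + 804/35903 = 26174091/35903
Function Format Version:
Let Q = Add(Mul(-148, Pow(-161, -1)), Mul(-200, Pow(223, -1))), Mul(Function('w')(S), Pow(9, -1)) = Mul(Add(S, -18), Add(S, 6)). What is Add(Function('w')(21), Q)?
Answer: Rational(26174091, 35903) ≈ 729.02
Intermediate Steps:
Function('w')(S) = Mul(9, Add(-18, S), Add(6, S)) (Function('w')(S) = Mul(9, Mul(Add(S, -18), Add(S, 6))) = Mul(9, Mul(Add(-18, S), Add(6, S))) = Mul(9, Add(-18, S), Add(6, S)))
Q = Rational(804, 35903) (Q = Add(Mul(-148, Rational(-1, 161)), Mul(-200, Rational(1, 223))) = Add(Rational(148, 161), Rational(-200, 223)) = Rational(804, 35903) ≈ 0.022394)
Add(Function('w')(21), Q) = Add(Add(-972, Mul(-108, 21), Mul(9, Pow(21, 2))), Rational(804, 35903)) = Add(Add(-972, -2268, Mul(9, 441)), Rational(804, 35903)) = Add(Add(-972, -2268, 3969), Rational(804, 35903)) = Add(729, Rational(804, 35903)) = Rational(26174091, 35903)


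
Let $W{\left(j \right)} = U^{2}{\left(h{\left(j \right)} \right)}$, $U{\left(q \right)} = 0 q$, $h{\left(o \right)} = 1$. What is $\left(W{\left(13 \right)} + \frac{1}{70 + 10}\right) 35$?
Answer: $\frac{7}{16} \approx 0.4375$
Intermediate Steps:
$U{\left(q \right)} = 0$
$W{\left(j \right)} = 0$ ($W{\left(j \right)} = 0^{2} = 0$)
$\left(W{\left(13 \right)} + \frac{1}{70 + 10}\right) 35 = \left(0 + \frac{1}{70 + 10}\right) 35 = \left(0 + \frac{1}{80}\right) 35 = \frac{1}{80} \cdot 35 = \frac{7}{16}$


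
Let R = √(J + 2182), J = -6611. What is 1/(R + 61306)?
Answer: 61306/3758430065 - I*√4429/3758430065 ≈ 1.6312e-5 - 1.7707e-8*I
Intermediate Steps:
R = I*√4429 (R = √(-6611 + 2182) = √(-4429) = I*√4429 ≈ 66.551*I)
1/(R + 61306) = 1/(I*√4429 + 61306) = 1/(61306 + I*√4429)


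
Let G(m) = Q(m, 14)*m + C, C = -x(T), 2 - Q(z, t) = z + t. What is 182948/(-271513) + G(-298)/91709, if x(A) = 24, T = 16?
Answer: -39925004408/24900185717 ≈ -1.6034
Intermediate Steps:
Q(z, t) = 2 - t - z (Q(z, t) = 2 - (z + t) = 2 - (t + z) = 2 + (-t - z) = 2 - t - z)
C = -24 (C = -1*24 = -24)
G(m) = -24 + m*(-12 - m) (G(m) = (2 - 1*14 - m)*m - 24 = (2 - 14 - m)*m - 24 = (-12 - m)*m - 24 = m*(-12 - m) - 24 = -24 + m*(-12 - m))
182948/(-271513) + G(-298)/91709 = 182948/(-271513) + (-24 - 1*(-298)*(12 - 298))/91709 = 182948*(-1/271513) + (-24 - 1*(-298)*(-286))*(1/91709) = -182948/271513 + (-24 - 85228)*(1/91709) = -182948/271513 - 85252*1/91709 = -182948/271513 - 85252/91709 = -39925004408/24900185717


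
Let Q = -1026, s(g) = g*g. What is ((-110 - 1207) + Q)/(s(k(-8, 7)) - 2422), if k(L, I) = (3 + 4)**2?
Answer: 781/7 ≈ 111.57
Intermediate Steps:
k(L, I) = 49 (k(L, I) = 7**2 = 49)
s(g) = g**2
((-110 - 1207) + Q)/(s(k(-8, 7)) - 2422) = ((-110 - 1207) - 1026)/(49**2 - 2422) = (-1317 - 1026)/(2401 - 2422) = -2343/(-21) = -2343*(-1/21) = 781/7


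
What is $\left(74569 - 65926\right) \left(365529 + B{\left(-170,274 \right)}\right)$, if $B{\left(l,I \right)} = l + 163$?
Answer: $3159206646$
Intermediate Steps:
$B{\left(l,I \right)} = 163 + l$
$\left(74569 - 65926\right) \left(365529 + B{\left(-170,274 \right)}\right) = \left(74569 - 65926\right) \left(365529 + \left(163 - 170\right)\right) = 8643 \left(365529 - 7\right) = 8643 \cdot 365522 = 3159206646$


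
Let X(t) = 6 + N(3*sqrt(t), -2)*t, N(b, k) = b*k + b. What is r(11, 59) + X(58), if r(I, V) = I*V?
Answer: 655 - 174*sqrt(58) ≈ -670.14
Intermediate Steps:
N(b, k) = b + b*k
X(t) = 6 - 3*t**(3/2) (X(t) = 6 + ((3*sqrt(t))*(1 - 2))*t = 6 + ((3*sqrt(t))*(-1))*t = 6 + (-3*sqrt(t))*t = 6 - 3*t**(3/2))
r(11, 59) + X(58) = 11*59 + (6 - 174*sqrt(58)) = 649 + (6 - 174*sqrt(58)) = 655 - 174*sqrt(58)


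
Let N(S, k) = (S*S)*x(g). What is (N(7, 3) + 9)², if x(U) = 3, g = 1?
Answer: 24336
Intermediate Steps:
N(S, k) = 3*S² (N(S, k) = (S*S)*3 = S²*3 = 3*S²)
(N(7, 3) + 9)² = (3*7² + 9)² = (3*49 + 9)² = (147 + 9)² = 156² = 24336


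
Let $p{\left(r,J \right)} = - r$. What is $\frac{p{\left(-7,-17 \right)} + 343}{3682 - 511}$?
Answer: $\frac{50}{453} \approx 0.11038$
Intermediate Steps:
$\frac{p{\left(-7,-17 \right)} + 343}{3682 - 511} = \frac{\left(-1\right) \left(-7\right) + 343}{3682 - 511} = \frac{7 + 343}{3682 - 511} = \frac{350}{3171} = 350 \cdot \frac{1}{3171} = \frac{50}{453}$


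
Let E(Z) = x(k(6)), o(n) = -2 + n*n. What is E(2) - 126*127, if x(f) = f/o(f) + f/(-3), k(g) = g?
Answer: -272065/17 ≈ -16004.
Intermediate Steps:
o(n) = -2 + n²
x(f) = -f/3 + f/(-2 + f²) (x(f) = f/(-2 + f²) + f/(-3) = f/(-2 + f²) + f*(-⅓) = f/(-2 + f²) - f/3 = -f/3 + f/(-2 + f²))
E(Z) = -31/17 (E(Z) = (⅓)*6*(5 - 1*6²)/(-2 + 6²) = (⅓)*6*(5 - 1*36)/(-2 + 36) = (⅓)*6*(5 - 36)/34 = (⅓)*6*(1/34)*(-31) = -31/17)
E(2) - 126*127 = -31/17 - 126*127 = -31/17 - 16002 = -272065/17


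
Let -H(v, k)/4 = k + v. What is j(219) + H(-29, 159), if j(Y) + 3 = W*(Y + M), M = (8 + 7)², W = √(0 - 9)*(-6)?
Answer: -523 - 7992*I ≈ -523.0 - 7992.0*I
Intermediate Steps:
W = -18*I (W = √(-9)*(-6) = (3*I)*(-6) = -18*I ≈ -18.0*I)
H(v, k) = -4*k - 4*v (H(v, k) = -4*(k + v) = -4*k - 4*v)
M = 225 (M = 15² = 225)
j(Y) = -3 - 18*I*(225 + Y) (j(Y) = -3 + (-18*I)*(Y + 225) = -3 + (-18*I)*(225 + Y) = -3 - 18*I*(225 + Y))
j(219) + H(-29, 159) = (-3 - 4050*I - 18*I*219) + (-4*159 - 4*(-29)) = (-3 - 4050*I - 3942*I) + (-636 + 116) = (-3 - 7992*I) - 520 = -523 - 7992*I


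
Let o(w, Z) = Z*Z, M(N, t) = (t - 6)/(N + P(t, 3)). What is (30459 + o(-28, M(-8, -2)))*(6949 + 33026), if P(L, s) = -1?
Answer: 32876012975/27 ≈ 1.2176e+9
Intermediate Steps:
M(N, t) = (-6 + t)/(-1 + N) (M(N, t) = (t - 6)/(N - 1) = (-6 + t)/(-1 + N))
o(w, Z) = Z**2
(30459 + o(-28, M(-8, -2)))*(6949 + 33026) = (30459 + ((-6 - 2)/(-1 - 8))**2)*(6949 + 33026) = (30459 + (-8/(-9))**2)*39975 = (30459 + (-1/9*(-8))**2)*39975 = (30459 + (8/9)**2)*39975 = (30459 + 64/81)*39975 = (2467243/81)*39975 = 32876012975/27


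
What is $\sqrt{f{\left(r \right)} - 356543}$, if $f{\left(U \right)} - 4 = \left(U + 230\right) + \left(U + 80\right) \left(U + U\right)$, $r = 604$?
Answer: $\sqrt{470567} \approx 685.98$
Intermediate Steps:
$f{\left(U \right)} = 234 + U + 2 U \left(80 + U\right)$ ($f{\left(U \right)} = 4 + \left(\left(U + 230\right) + \left(U + 80\right) \left(U + U\right)\right) = 4 + \left(\left(230 + U\right) + \left(80 + U\right) 2 U\right) = 4 + \left(\left(230 + U\right) + 2 U \left(80 + U\right)\right) = 4 + \left(230 + U + 2 U \left(80 + U\right)\right) = 234 + U + 2 U \left(80 + U\right)$)
$\sqrt{f{\left(r \right)} - 356543} = \sqrt{\left(234 + 2 \cdot 604^{2} + 161 \cdot 604\right) - 356543} = \sqrt{\left(234 + 2 \cdot 364816 + 97244\right) - 356543} = \sqrt{\left(234 + 729632 + 97244\right) - 356543} = \sqrt{827110 - 356543} = \sqrt{470567}$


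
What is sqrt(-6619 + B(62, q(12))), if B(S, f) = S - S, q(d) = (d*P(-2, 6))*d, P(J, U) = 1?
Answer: I*sqrt(6619) ≈ 81.357*I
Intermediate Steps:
q(d) = d**2 (q(d) = (d*1)*d = d*d = d**2)
B(S, f) = 0
sqrt(-6619 + B(62, q(12))) = sqrt(-6619 + 0) = sqrt(-6619) = I*sqrt(6619)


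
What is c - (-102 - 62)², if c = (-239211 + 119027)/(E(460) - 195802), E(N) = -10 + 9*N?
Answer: -644386241/23959 ≈ -26895.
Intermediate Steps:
c = 15023/23959 (c = (-239211 + 119027)/((-10 + 9*460) - 195802) = -120184/((-10 + 4140) - 195802) = -120184/(4130 - 195802) = -120184/(-191672) = -120184*(-1/191672) = 15023/23959 ≈ 0.62703)
c - (-102 - 62)² = 15023/23959 - (-102 - 62)² = 15023/23959 - 1*(-164)² = 15023/23959 - 1*26896 = 15023/23959 - 26896 = -644386241/23959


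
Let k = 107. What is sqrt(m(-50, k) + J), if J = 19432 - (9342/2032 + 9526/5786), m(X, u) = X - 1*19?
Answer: sqrt(345518655440606)/133604 ≈ 139.13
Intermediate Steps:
m(X, u) = -19 + X (m(X, u) = X - 19 = -19 + X)
J = 5190717455/267208 (J = 19432 - (9342*(1/2032) + 9526*(1/5786)) = 19432 - (4671/1016 + 433/263) = 19432 - 1*1668401/267208 = 19432 - 1668401/267208 = 5190717455/267208 ≈ 19426.)
sqrt(m(-50, k) + J) = sqrt((-19 - 50) + 5190717455/267208) = sqrt(-69 + 5190717455/267208) = sqrt(5172280103/267208) = sqrt(345518655440606)/133604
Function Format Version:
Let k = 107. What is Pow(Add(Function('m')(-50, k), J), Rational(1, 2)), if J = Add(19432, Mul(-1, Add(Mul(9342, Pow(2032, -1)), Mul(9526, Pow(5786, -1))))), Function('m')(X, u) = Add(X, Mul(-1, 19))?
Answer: Mul(Rational(1, 133604), Pow(345518655440606, Rational(1, 2))) ≈ 139.13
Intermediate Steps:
Function('m')(X, u) = Add(-19, X) (Function('m')(X, u) = Add(X, -19) = Add(-19, X))
J = Rational(5190717455, 267208) (J = Add(19432, Mul(-1, Add(Mul(9342, Rational(1, 2032)), Mul(9526, Rational(1, 5786))))) = Add(19432, Mul(-1, Add(Rational(4671, 1016), Rational(433, 263)))) = Add(19432, Mul(-1, Rational(1668401, 267208))) = Add(19432, Rational(-1668401, 267208)) = Rational(5190717455, 267208) ≈ 19426.)
Pow(Add(Function('m')(-50, k), J), Rational(1, 2)) = Pow(Add(Add(-19, -50), Rational(5190717455, 267208)), Rational(1, 2)) = Pow(Add(-69, Rational(5190717455, 267208)), Rational(1, 2)) = Pow(Rational(5172280103, 267208), Rational(1, 2)) = Mul(Rational(1, 133604), Pow(345518655440606, Rational(1, 2)))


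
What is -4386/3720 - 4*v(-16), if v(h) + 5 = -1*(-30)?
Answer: -62731/620 ≈ -101.18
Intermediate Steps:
v(h) = 25 (v(h) = -5 - 1*(-30) = -5 + 30 = 25)
-4386/3720 - 4*v(-16) = -4386/3720 - 4*25 = -4386*1/3720 - 1*100 = -731/620 - 100 = -62731/620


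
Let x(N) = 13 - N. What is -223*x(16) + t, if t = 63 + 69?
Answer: 801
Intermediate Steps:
t = 132
-223*x(16) + t = -223*(13 - 1*16) + 132 = -223*(13 - 16) + 132 = -223*(-3) + 132 = 669 + 132 = 801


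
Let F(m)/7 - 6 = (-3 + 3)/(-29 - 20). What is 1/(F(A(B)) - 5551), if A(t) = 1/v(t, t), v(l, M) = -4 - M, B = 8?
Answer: -1/5509 ≈ -0.00018152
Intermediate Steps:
A(t) = 1/(-4 - t)
F(m) = 42 (F(m) = 42 + 7*((-3 + 3)/(-29 - 20)) = 42 + 7*(0/(-49)) = 42 + 7*(0*(-1/49)) = 42 + 7*0 = 42 + 0 = 42)
1/(F(A(B)) - 5551) = 1/(42 - 5551) = 1/(-5509) = -1/5509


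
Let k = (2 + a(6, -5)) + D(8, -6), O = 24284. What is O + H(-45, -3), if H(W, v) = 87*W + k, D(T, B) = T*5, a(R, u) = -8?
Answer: 20403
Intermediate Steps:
D(T, B) = 5*T
k = 34 (k = (2 - 8) + 5*8 = -6 + 40 = 34)
H(W, v) = 34 + 87*W (H(W, v) = 87*W + 34 = 34 + 87*W)
O + H(-45, -3) = 24284 + (34 + 87*(-45)) = 24284 + (34 - 3915) = 24284 - 3881 = 20403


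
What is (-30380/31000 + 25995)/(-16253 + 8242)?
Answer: -1299701/400550 ≈ -3.2448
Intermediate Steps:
(-30380/31000 + 25995)/(-16253 + 8242) = (-30380*1/31000 + 25995)/(-8011) = (-49/50 + 25995)*(-1/8011) = (1299701/50)*(-1/8011) = -1299701/400550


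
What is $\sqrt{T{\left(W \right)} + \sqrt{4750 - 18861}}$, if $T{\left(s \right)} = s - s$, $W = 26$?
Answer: $\sqrt[4]{14111} \sqrt{i} \approx 7.7068 + 7.7068 i$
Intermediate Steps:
$T{\left(s \right)} = 0$
$\sqrt{T{\left(W \right)} + \sqrt{4750 - 18861}} = \sqrt{0 + \sqrt{4750 - 18861}} = \sqrt{0 + \sqrt{-14111}} = \sqrt{0 + i \sqrt{14111}} = \sqrt{i \sqrt{14111}} = \sqrt[4]{14111} \sqrt{i}$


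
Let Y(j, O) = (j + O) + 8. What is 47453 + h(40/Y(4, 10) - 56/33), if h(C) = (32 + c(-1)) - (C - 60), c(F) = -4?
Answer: 1568849/33 ≈ 47541.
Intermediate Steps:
Y(j, O) = 8 + O + j (Y(j, O) = (O + j) + 8 = 8 + O + j)
h(C) = 88 - C (h(C) = (32 - 4) - (C - 60) = 28 - (-60 + C) = 28 + (60 - C) = 88 - C)
47453 + h(40/Y(4, 10) - 56/33) = 47453 + (88 - (40/(8 + 10 + 4) - 56/33)) = 47453 + (88 - (40/22 - 56*1/33)) = 47453 + (88 - (40*(1/22) - 56/33)) = 47453 + (88 - (20/11 - 56/33)) = 47453 + (88 - 1*4/33) = 47453 + (88 - 4/33) = 47453 + 2900/33 = 1568849/33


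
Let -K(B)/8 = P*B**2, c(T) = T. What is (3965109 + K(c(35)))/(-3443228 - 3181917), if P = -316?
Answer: -7061909/6625145 ≈ -1.0659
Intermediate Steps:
K(B) = 2528*B**2 (K(B) = -(-2528)*B**2 = 2528*B**2)
(3965109 + K(c(35)))/(-3443228 - 3181917) = (3965109 + 2528*35**2)/(-3443228 - 3181917) = (3965109 + 2528*1225)/(-6625145) = (3965109 + 3096800)*(-1/6625145) = 7061909*(-1/6625145) = -7061909/6625145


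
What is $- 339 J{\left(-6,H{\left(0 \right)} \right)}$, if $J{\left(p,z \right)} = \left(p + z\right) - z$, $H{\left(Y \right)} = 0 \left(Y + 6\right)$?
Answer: $2034$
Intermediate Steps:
$H{\left(Y \right)} = 0$ ($H{\left(Y \right)} = 0 \left(6 + Y\right) = 0$)
$J{\left(p,z \right)} = p$
$- 339 J{\left(-6,H{\left(0 \right)} \right)} = \left(-339\right) \left(-6\right) = 2034$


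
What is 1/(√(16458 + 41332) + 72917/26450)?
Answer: -1928654650/40424711586111 + 699602500*√57790/40424711586111 ≈ 0.0041126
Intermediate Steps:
1/(√(16458 + 41332) + 72917/26450) = 1/(√57790 + 72917*(1/26450)) = 1/(√57790 + 72917/26450) = 1/(72917/26450 + √57790)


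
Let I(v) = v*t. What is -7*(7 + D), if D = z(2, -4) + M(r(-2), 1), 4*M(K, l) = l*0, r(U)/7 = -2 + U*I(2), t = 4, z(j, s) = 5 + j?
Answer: -98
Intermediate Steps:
I(v) = 4*v (I(v) = v*4 = 4*v)
r(U) = -14 + 56*U (r(U) = 7*(-2 + U*(4*2)) = 7*(-2 + U*8) = 7*(-2 + 8*U) = -14 + 56*U)
M(K, l) = 0 (M(K, l) = (l*0)/4 = (¼)*0 = 0)
D = 7 (D = (5 + 2) + 0 = 7 + 0 = 7)
-7*(7 + D) = -7*(7 + 7) = -7*14 = -98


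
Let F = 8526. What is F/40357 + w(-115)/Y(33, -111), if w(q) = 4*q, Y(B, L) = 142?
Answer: -8676764/2865347 ≈ -3.0282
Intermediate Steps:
F/40357 + w(-115)/Y(33, -111) = 8526/40357 + (4*(-115))/142 = 8526*(1/40357) - 460*1/142 = 8526/40357 - 230/71 = -8676764/2865347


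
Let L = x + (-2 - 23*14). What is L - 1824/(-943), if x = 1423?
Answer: 1038181/943 ≈ 1100.9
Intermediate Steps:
L = 1099 (L = 1423 + (-2 - 23*14) = 1423 + (-2 - 322) = 1423 - 324 = 1099)
L - 1824/(-943) = 1099 - 1824/(-943) = 1099 - 1824*(-1/943) = 1099 + 1824/943 = 1038181/943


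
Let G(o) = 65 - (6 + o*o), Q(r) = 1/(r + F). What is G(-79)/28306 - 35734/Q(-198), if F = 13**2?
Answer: 14666552667/14153 ≈ 1.0363e+6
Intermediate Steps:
F = 169
Q(r) = 1/(169 + r) (Q(r) = 1/(r + 169) = 1/(169 + r))
G(o) = 59 - o**2 (G(o) = 65 - (6 + o**2) = 65 + (-6 - o**2) = 59 - o**2)
G(-79)/28306 - 35734/Q(-198) = (59 - 1*(-79)**2)/28306 - 35734/(1/(169 - 198)) = (59 - 1*6241)*(1/28306) - 35734/(1/(-29)) = (59 - 6241)*(1/28306) - 35734/(-1/29) = -6182*1/28306 - 35734*(-29) = -3091/14153 + 1036286 = 14666552667/14153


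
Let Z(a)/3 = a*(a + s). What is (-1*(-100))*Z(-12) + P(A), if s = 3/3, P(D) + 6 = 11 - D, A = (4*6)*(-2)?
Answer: 39653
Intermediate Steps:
A = -48 (A = 24*(-2) = -48)
P(D) = 5 - D (P(D) = -6 + (11 - D) = 5 - D)
s = 1 (s = 3*(⅓) = 1)
Z(a) = 3*a*(1 + a) (Z(a) = 3*(a*(a + 1)) = 3*(a*(1 + a)) = 3*a*(1 + a))
(-1*(-100))*Z(-12) + P(A) = (-1*(-100))*(3*(-12)*(1 - 12)) + (5 - 1*(-48)) = 100*(3*(-12)*(-11)) + (5 + 48) = 100*396 + 53 = 39600 + 53 = 39653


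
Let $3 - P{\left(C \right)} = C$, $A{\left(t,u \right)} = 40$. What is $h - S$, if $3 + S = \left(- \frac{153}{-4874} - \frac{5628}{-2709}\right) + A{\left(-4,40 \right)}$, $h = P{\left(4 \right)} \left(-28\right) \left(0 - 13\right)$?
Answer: $- \frac{253453115}{628746} \approx -403.11$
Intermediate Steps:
$P{\left(C \right)} = 3 - C$
$h = -364$ ($h = \left(3 - 4\right) \left(-28\right) \left(0 - 13\right) = \left(3 - 4\right) \left(-28\right) \left(-13\right) = \left(-1\right) \left(-28\right) \left(-13\right) = 28 \left(-13\right) = -364$)
$S = \frac{24589571}{628746}$ ($S = -3 + \left(\left(- \frac{153}{-4874} - \frac{5628}{-2709}\right) + 40\right) = -3 + \left(\left(\left(-153\right) \left(- \frac{1}{4874}\right) - - \frac{268}{129}\right) + 40\right) = -3 + \left(\left(\frac{153}{4874} + \frac{268}{129}\right) + 40\right) = -3 + \left(\frac{1325969}{628746} + 40\right) = -3 + \frac{26475809}{628746} = \frac{24589571}{628746} \approx 39.109$)
$h - S = -364 - \frac{24589571}{628746} = - \frac{253453115}{628746}$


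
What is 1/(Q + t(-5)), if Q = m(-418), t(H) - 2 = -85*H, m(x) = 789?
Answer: 1/1216 ≈ 0.00082237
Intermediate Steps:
t(H) = 2 - 85*H
Q = 789
1/(Q + t(-5)) = 1/(789 + (2 - 85*(-5))) = 1/(789 + (2 + 425)) = 1/(789 + 427) = 1/1216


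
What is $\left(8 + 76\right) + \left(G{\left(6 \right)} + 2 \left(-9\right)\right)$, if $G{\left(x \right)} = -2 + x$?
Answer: $70$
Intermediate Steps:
$\left(8 + 76\right) + \left(G{\left(6 \right)} + 2 \left(-9\right)\right) = \left(8 + 76\right) + \left(\left(-2 + 6\right) + 2 \left(-9\right)\right) = 84 + \left(4 - 18\right) = 84 - 14 = 70$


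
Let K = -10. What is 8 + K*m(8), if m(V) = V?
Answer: -72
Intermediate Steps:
8 + K*m(8) = 8 - 10*8 = 8 - 80 = -72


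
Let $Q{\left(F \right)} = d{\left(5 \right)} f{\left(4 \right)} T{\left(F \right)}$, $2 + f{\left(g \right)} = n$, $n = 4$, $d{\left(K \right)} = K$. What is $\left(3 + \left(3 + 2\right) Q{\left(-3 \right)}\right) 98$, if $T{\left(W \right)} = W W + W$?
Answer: $29694$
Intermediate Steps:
$T{\left(W \right)} = W + W^{2}$ ($T{\left(W \right)} = W^{2} + W = W + W^{2}$)
$f{\left(g \right)} = 2$ ($f{\left(g \right)} = -2 + 4 = 2$)
$Q{\left(F \right)} = 10 F \left(1 + F\right)$ ($Q{\left(F \right)} = 5 \cdot 2 F \left(1 + F\right) = 10 F \left(1 + F\right)$)
$\left(3 + \left(3 + 2\right) Q{\left(-3 \right)}\right) 98 = \left(3 + \left(3 + 2\right) 10 \left(-3\right) \left(1 - 3\right)\right) 98 = \left(3 + 5 \cdot 10 \left(-3\right) \left(-2\right)\right) 98 = \left(3 + 5 \cdot 60\right) 98 = \left(3 + 300\right) 98 = 303 \cdot 98 = 29694$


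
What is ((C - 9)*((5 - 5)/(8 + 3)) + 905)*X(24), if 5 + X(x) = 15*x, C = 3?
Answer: 321275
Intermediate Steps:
X(x) = -5 + 15*x
((C - 9)*((5 - 5)/(8 + 3)) + 905)*X(24) = ((3 - 9)*((5 - 5)/(8 + 3)) + 905)*(-5 + 15*24) = (-0/11 + 905)*(-5 + 360) = (-0/11 + 905)*355 = (-6*0 + 905)*355 = (0 + 905)*355 = 905*355 = 321275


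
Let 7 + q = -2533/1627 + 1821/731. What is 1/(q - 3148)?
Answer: -1189337/3751247091 ≈ -0.00031705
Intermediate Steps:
q = -7214215/1189337 (q = -7 + (-2533/1627 + 1821/731) = -7 + 1111144/1189337 = -7214215/1189337 ≈ -6.0657)
1/(q - 3148) = 1/(-7214215/1189337 - 3148) = 1/(-3751247091/1189337) = -1189337/3751247091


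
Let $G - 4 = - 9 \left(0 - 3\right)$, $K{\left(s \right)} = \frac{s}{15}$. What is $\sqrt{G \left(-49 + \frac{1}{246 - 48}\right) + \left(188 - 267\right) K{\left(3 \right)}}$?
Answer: $\frac{i \sqrt{167122670}}{330} \approx 39.174 i$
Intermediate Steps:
$K{\left(s \right)} = \frac{s}{15}$ ($K{\left(s \right)} = s \frac{1}{15} = \frac{s}{15}$)
$G = 31$ ($G = 4 - 9 \left(0 - 3\right) = 4 - -27 = 4 + 27 = 31$)
$\sqrt{G \left(-49 + \frac{1}{246 - 48}\right) + \left(188 - 267\right) K{\left(3 \right)}} = \sqrt{31 \left(-49 + \frac{1}{246 - 48}\right) + \left(188 - 267\right) \frac{1}{15} \cdot 3} = \sqrt{31 \left(-49 + \frac{1}{246 - 48}\right) - \frac{79}{5}} = \sqrt{31 \left(-49 + \frac{1}{198}\right) - \frac{79}{5}} = \sqrt{31 \left(- \frac{9701}{198}\right) - \frac{79}{5}} = \sqrt{- \frac{300731}{198} - \frac{79}{5}} = \sqrt{- \frac{1519297}{990}} = \frac{i \sqrt{167122670}}{330}$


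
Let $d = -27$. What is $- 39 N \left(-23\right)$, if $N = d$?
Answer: $-24219$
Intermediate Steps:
$N = -27$
$- 39 N \left(-23\right) = \left(-39\right) \left(-27\right) \left(-23\right) = 1053 \left(-23\right) = -24219$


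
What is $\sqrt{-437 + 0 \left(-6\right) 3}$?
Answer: $i \sqrt{437} \approx 20.905 i$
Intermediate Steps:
$\sqrt{-437 + 0 \left(-6\right) 3} = \sqrt{-437 + 0 \cdot 3} = \sqrt{-437 + 0} = \sqrt{-437} = i \sqrt{437}$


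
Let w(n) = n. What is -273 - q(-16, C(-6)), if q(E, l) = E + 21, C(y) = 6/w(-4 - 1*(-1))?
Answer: -278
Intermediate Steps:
C(y) = -2 (C(y) = 6/(-4 - 1*(-1)) = 6/(-4 + 1) = 6/(-3) = 6*(-⅓) = -2)
q(E, l) = 21 + E
-273 - q(-16, C(-6)) = -273 - (21 - 16) = -273 - 1*5 = -273 - 5 = -278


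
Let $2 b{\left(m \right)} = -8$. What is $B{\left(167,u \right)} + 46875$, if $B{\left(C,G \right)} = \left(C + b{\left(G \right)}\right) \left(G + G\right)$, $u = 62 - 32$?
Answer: $56655$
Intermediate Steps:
$b{\left(m \right)} = -4$ ($b{\left(m \right)} = \frac{1}{2} \left(-8\right) = -4$)
$u = 30$
$B{\left(C,G \right)} = 2 G \left(-4 + C\right)$ ($B{\left(C,G \right)} = \left(C - 4\right) \left(G + G\right) = \left(-4 + C\right) 2 G = 2 G \left(-4 + C\right)$)
$B{\left(167,u \right)} + 46875 = 2 \cdot 30 \left(-4 + 167\right) + 46875 = 2 \cdot 30 \cdot 163 + 46875 = 9780 + 46875 = 56655$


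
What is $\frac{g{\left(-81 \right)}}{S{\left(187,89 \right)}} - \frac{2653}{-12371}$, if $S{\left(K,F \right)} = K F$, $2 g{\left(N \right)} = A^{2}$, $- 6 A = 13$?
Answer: $\frac{35743483}{166563144} \approx 0.21459$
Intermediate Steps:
$A = - \frac{13}{6}$ ($A = \left(- \frac{1}{6}\right) 13 = - \frac{13}{6} \approx -2.1667$)
$g{\left(N \right)} = \frac{169}{72}$ ($g{\left(N \right)} = \frac{\left(- \frac{13}{6}\right)^{2}}{2} = \frac{1}{2} \cdot \frac{169}{36} = \frac{169}{72}$)
$S{\left(K,F \right)} = F K$
$\frac{g{\left(-81 \right)}}{S{\left(187,89 \right)}} - \frac{2653}{-12371} = \frac{169}{72 \cdot 89 \cdot 187} - \frac{2653}{-12371} = \frac{169}{72 \cdot 16643} - - \frac{2653}{12371} = \frac{169}{72} \cdot \frac{1}{16643} + \frac{2653}{12371} = \frac{169}{1198296} + \frac{2653}{12371} = \frac{35743483}{166563144}$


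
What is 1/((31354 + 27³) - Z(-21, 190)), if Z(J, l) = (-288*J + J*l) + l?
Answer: 1/48789 ≈ 2.0496e-5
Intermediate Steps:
Z(J, l) = l - 288*J + J*l
1/((31354 + 27³) - Z(-21, 190)) = 1/((31354 + 27³) - (190 - 288*(-21) - 21*190)) = 1/((31354 + 19683) - (190 + 6048 - 3990)) = 1/(51037 - 1*2248) = 1/(51037 - 2248) = 1/48789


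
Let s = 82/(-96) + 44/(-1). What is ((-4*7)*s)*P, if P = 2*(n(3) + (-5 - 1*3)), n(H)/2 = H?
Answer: -15071/3 ≈ -5023.7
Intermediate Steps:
n(H) = 2*H
s = -2153/48 (s = 82*(-1/96) + 44*(-1) = -41/48 - 44 = -2153/48 ≈ -44.854)
P = -4 (P = 2*(2*3 + (-5 - 1*3)) = 2*(6 + (-5 - 3)) = 2*(6 - 8) = 2*(-2) = -4)
((-4*7)*s)*P = (-4*7*(-2153/48))*(-4) = -28*(-2153/48)*(-4) = (15071/12)*(-4) = -15071/3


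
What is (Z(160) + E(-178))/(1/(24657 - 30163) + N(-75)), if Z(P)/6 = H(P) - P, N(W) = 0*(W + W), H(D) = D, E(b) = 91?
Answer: -501046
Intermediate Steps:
N(W) = 0 (N(W) = 0*(2*W) = 0)
Z(P) = 0 (Z(P) = 6*(P - P) = 6*0 = 0)
(Z(160) + E(-178))/(1/(24657 - 30163) + N(-75)) = (0 + 91)/(1/(24657 - 30163) + 0) = 91/(1/(-5506) + 0) = 91/(-1/5506 + 0) = 91/(-1/5506) = 91*(-5506) = -501046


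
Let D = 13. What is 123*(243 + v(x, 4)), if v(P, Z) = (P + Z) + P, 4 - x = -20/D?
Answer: 412665/13 ≈ 31743.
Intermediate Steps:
x = 72/13 (x = 4 - (-20)/13 = 4 - 1*(-20/13) = 4 + 20/13 = 72/13 ≈ 5.5385)
v(P, Z) = Z + 2*P
123*(243 + v(x, 4)) = 123*(243 + (4 + 2*(72/13))) = 123*(243 + (4 + 144/13)) = 123*(243 + 196/13) = 123*(3355/13) = 412665/13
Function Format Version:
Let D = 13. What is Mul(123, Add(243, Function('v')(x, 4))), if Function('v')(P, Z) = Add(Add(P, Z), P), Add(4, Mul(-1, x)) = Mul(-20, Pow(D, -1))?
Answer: Rational(412665, 13) ≈ 31743.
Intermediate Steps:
x = Rational(72, 13) (x = Add(4, Mul(-1, Mul(-20, Pow(13, -1)))) = Add(4, Mul(-1, Mul(-20, Rational(1, 13)))) = Add(4, Mul(-1, Rational(-20, 13))) = Add(4, Rational(20, 13)) = Rational(72, 13) ≈ 5.5385)
Function('v')(P, Z) = Add(Z, Mul(2, P))
Mul(123, Add(243, Function('v')(x, 4))) = Mul(123, Add(243, Add(4, Mul(2, Rational(72, 13))))) = Mul(123, Add(243, Add(4, Rational(144, 13)))) = Mul(123, Add(243, Rational(196, 13))) = Mul(123, Rational(3355, 13)) = Rational(412665, 13)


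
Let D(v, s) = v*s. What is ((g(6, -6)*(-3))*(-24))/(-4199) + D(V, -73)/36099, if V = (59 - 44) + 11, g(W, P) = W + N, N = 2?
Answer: -28762726/151579701 ≈ -0.18975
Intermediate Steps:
g(W, P) = 2 + W (g(W, P) = W + 2 = 2 + W)
V = 26 (V = 15 + 11 = 26)
D(v, s) = s*v
((g(6, -6)*(-3))*(-24))/(-4199) + D(V, -73)/36099 = (((2 + 6)*(-3))*(-24))/(-4199) - 73*26/36099 = ((8*(-3))*(-24))*(-1/4199) - 1898*1/36099 = -24*(-24)*(-1/4199) - 1898/36099 = 576*(-1/4199) - 1898/36099 = -576/4199 - 1898/36099 = -28762726/151579701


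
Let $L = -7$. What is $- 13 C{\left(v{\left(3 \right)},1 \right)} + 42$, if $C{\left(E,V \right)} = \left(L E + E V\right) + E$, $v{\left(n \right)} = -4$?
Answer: $-218$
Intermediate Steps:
$C{\left(E,V \right)} = - 6 E + E V$ ($C{\left(E,V \right)} = \left(- 7 E + E V\right) + E = - 6 E + E V$)
$- 13 C{\left(v{\left(3 \right)},1 \right)} + 42 = - 13 \left(- 4 \left(-6 + 1\right)\right) + 42 = - 13 \left(\left(-4\right) \left(-5\right)\right) + 42 = \left(-13\right) 20 + 42 = -260 + 42 = -218$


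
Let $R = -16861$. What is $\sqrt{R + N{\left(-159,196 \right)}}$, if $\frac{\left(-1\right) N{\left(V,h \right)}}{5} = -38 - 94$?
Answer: $i \sqrt{16201} \approx 127.28 i$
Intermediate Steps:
$N{\left(V,h \right)} = 660$ ($N{\left(V,h \right)} = - 5 \left(-38 - 94\right) = \left(-5\right) \left(-132\right) = 660$)
$\sqrt{R + N{\left(-159,196 \right)}} = \sqrt{-16861 + 660} = \sqrt{-16201} = i \sqrt{16201}$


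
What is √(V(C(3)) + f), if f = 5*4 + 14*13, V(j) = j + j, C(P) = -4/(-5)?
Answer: √5090/5 ≈ 14.269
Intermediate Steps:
C(P) = ⅘ (C(P) = -4*(-⅕) = ⅘)
V(j) = 2*j
f = 202 (f = 20 + 182 = 202)
√(V(C(3)) + f) = √(2*(⅘) + 202) = √(8/5 + 202) = √(1018/5) = √5090/5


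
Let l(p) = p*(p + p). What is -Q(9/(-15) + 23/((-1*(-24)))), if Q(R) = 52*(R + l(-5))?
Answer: -78559/30 ≈ -2618.6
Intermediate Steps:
l(p) = 2*p² (l(p) = p*(2*p) = 2*p²)
Q(R) = 2600 + 52*R (Q(R) = 52*(R + 2*(-5)²) = 52*(R + 2*25) = 52*(R + 50) = 52*(50 + R) = 2600 + 52*R)
-Q(9/(-15) + 23/((-1*(-24)))) = -(2600 + 52*(9/(-15) + 23/((-1*(-24))))) = -(2600 + 52*(9*(-1/15) + 23/24)) = -(2600 + 52*(-⅗ + 23*(1/24))) = -(2600 + 52*(-⅗ + 23/24)) = -(2600 + 52*(43/120)) = -(2600 + 559/30) = -1*78559/30 = -78559/30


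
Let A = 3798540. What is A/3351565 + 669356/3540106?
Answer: 1569062438738/1186489536589 ≈ 1.3224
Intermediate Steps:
A/3351565 + 669356/3540106 = 3798540/3351565 + 669356/3540106 = 3798540*(1/3351565) + 669356*(1/3540106) = 759708/670313 + 334678/1770053 = 1569062438738/1186489536589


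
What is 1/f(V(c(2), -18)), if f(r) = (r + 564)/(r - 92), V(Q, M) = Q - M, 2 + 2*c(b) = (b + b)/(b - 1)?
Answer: -73/583 ≈ -0.12521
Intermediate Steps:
c(b) = -1 + b/(-1 + b) (c(b) = -1 + ((b + b)/(b - 1))/2 = -1 + ((2*b)/(-1 + b))/2 = -1 + (2*b/(-1 + b))/2 = -1 + b/(-1 + b))
f(r) = (564 + r)/(-92 + r)
1/f(V(c(2), -18)) = 1/((564 + (1/(-1 + 2) - 1*(-18)))/(-92 + (1/(-1 + 2) - 1*(-18)))) = 1/((564 + (1/1 + 18))/(-92 + (1/1 + 18))) = 1/((564 + (1 + 18))/(-92 + (1 + 18))) = 1/((564 + 19)/(-92 + 19)) = 1/(583/(-73)) = 1/(-1/73*583) = 1/(-583/73) = -73/583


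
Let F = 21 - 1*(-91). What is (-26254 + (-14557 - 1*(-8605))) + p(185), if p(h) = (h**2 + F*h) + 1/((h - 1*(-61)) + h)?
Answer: 9800510/431 ≈ 22739.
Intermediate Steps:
F = 112 (F = 21 + 91 = 112)
p(h) = h**2 + 1/(61 + 2*h) + 112*h (p(h) = (h**2 + 112*h) + 1/((h - 1*(-61)) + h) = (h**2 + 112*h) + 1/((h + 61) + h) = (h**2 + 112*h) + 1/((61 + h) + h) = (h**2 + 112*h) + 1/(61 + 2*h) = h**2 + 1/(61 + 2*h) + 112*h)
(-26254 + (-14557 - 1*(-8605))) + p(185) = (-26254 + (-14557 - 1*(-8605))) + (1 + 2*185**3 + 285*185**2 + 6832*185)/(61 + 2*185) = (-26254 + (-14557 + 8605)) + (1 + 2*6331625 + 285*34225 + 1263920)/(61 + 370) = (-26254 - 5952) + (1 + 12663250 + 9754125 + 1263920)/431 = -32206 + (1/431)*23681296 = -32206 + 23681296/431 = 9800510/431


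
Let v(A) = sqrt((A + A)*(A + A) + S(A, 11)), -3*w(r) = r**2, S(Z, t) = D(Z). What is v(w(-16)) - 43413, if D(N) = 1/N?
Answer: -43413 + sqrt(67108837)/48 ≈ -43242.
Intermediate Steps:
S(Z, t) = 1/Z
w(r) = -r**2/3
v(A) = sqrt(1/A + 4*A**2) (v(A) = sqrt((A + A)*(A + A) + 1/A) = sqrt((2*A)*(2*A) + 1/A) = sqrt(4*A**2 + 1/A) = sqrt(1/A + 4*A**2))
v(w(-16)) - 43413 = sqrt((1 + 4*(-1/3*(-16)**2)**3)/((-1/3*(-16)**2))) - 43413 = sqrt((1 + 4*(-1/3*256)**3)/((-1/3*256))) - 43413 = sqrt((1 + 4*(-256/3)**3)/(-256/3)) - 43413 = sqrt(-3*(1 + 4*(-16777216/27))/256) - 43413 = sqrt(-3*(1 - 67108864/27)/256) - 43413 = sqrt(-3/256*(-67108837/27)) - 43413 = sqrt(67108837/2304) - 43413 = sqrt(67108837)/48 - 43413 = -43413 + sqrt(67108837)/48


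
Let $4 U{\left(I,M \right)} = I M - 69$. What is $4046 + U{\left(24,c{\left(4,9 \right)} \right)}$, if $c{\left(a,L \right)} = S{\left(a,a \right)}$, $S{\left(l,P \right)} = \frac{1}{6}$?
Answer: $\frac{16119}{4} \approx 4029.8$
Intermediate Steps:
$S{\left(l,P \right)} = \frac{1}{6}$
$c{\left(a,L \right)} = \frac{1}{6}$
$U{\left(I,M \right)} = - \frac{69}{4} + \frac{I M}{4}$ ($U{\left(I,M \right)} = \frac{I M - 69}{4} = \frac{-69 + I M}{4} = - \frac{69}{4} + \frac{I M}{4}$)
$4046 + U{\left(24,c{\left(4,9 \right)} \right)} = 4046 - \left(\frac{69}{4} - 1\right) = 4046 + \left(- \frac{69}{4} + 1\right) = 4046 - \frac{65}{4} = \frac{16119}{4}$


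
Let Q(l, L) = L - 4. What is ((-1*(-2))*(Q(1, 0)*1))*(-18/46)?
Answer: 72/23 ≈ 3.1304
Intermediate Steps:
Q(l, L) = -4 + L
((-1*(-2))*(Q(1, 0)*1))*(-18/46) = ((-1*(-2))*((-4 + 0)*1))*(-18/46) = (2*(-4*1))*(-18*1/46) = (2*(-4))*(-9/23) = -8*(-9/23) = 72/23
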